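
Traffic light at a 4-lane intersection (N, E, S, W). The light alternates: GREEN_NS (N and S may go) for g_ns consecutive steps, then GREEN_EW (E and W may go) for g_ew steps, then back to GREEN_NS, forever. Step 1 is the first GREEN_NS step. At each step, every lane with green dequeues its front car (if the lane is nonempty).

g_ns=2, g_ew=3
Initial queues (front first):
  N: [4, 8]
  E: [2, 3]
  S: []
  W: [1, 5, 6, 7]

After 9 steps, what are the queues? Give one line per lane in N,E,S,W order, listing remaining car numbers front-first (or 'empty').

Step 1 [NS]: N:car4-GO,E:wait,S:empty,W:wait | queues: N=1 E=2 S=0 W=4
Step 2 [NS]: N:car8-GO,E:wait,S:empty,W:wait | queues: N=0 E=2 S=0 W=4
Step 3 [EW]: N:wait,E:car2-GO,S:wait,W:car1-GO | queues: N=0 E=1 S=0 W=3
Step 4 [EW]: N:wait,E:car3-GO,S:wait,W:car5-GO | queues: N=0 E=0 S=0 W=2
Step 5 [EW]: N:wait,E:empty,S:wait,W:car6-GO | queues: N=0 E=0 S=0 W=1
Step 6 [NS]: N:empty,E:wait,S:empty,W:wait | queues: N=0 E=0 S=0 W=1
Step 7 [NS]: N:empty,E:wait,S:empty,W:wait | queues: N=0 E=0 S=0 W=1
Step 8 [EW]: N:wait,E:empty,S:wait,W:car7-GO | queues: N=0 E=0 S=0 W=0

N: empty
E: empty
S: empty
W: empty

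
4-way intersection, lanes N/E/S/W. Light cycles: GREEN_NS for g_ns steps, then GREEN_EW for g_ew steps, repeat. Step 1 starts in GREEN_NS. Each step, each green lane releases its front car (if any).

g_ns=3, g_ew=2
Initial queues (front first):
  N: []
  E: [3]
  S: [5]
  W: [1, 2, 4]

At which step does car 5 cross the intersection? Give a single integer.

Step 1 [NS]: N:empty,E:wait,S:car5-GO,W:wait | queues: N=0 E=1 S=0 W=3
Step 2 [NS]: N:empty,E:wait,S:empty,W:wait | queues: N=0 E=1 S=0 W=3
Step 3 [NS]: N:empty,E:wait,S:empty,W:wait | queues: N=0 E=1 S=0 W=3
Step 4 [EW]: N:wait,E:car3-GO,S:wait,W:car1-GO | queues: N=0 E=0 S=0 W=2
Step 5 [EW]: N:wait,E:empty,S:wait,W:car2-GO | queues: N=0 E=0 S=0 W=1
Step 6 [NS]: N:empty,E:wait,S:empty,W:wait | queues: N=0 E=0 S=0 W=1
Step 7 [NS]: N:empty,E:wait,S:empty,W:wait | queues: N=0 E=0 S=0 W=1
Step 8 [NS]: N:empty,E:wait,S:empty,W:wait | queues: N=0 E=0 S=0 W=1
Step 9 [EW]: N:wait,E:empty,S:wait,W:car4-GO | queues: N=0 E=0 S=0 W=0
Car 5 crosses at step 1

1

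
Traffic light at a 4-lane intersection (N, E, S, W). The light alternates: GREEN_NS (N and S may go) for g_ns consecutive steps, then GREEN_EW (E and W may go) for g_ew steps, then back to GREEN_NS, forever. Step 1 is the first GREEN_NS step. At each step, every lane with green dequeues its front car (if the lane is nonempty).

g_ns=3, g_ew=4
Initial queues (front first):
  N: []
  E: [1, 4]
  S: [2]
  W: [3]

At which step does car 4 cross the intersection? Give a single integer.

Step 1 [NS]: N:empty,E:wait,S:car2-GO,W:wait | queues: N=0 E=2 S=0 W=1
Step 2 [NS]: N:empty,E:wait,S:empty,W:wait | queues: N=0 E=2 S=0 W=1
Step 3 [NS]: N:empty,E:wait,S:empty,W:wait | queues: N=0 E=2 S=0 W=1
Step 4 [EW]: N:wait,E:car1-GO,S:wait,W:car3-GO | queues: N=0 E=1 S=0 W=0
Step 5 [EW]: N:wait,E:car4-GO,S:wait,W:empty | queues: N=0 E=0 S=0 W=0
Car 4 crosses at step 5

5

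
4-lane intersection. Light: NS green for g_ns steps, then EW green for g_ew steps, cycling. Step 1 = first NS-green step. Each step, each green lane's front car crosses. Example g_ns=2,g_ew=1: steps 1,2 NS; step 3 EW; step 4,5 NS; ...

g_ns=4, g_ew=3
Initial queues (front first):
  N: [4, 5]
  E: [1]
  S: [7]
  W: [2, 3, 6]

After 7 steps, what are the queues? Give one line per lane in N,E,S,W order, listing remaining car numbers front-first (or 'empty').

Step 1 [NS]: N:car4-GO,E:wait,S:car7-GO,W:wait | queues: N=1 E=1 S=0 W=3
Step 2 [NS]: N:car5-GO,E:wait,S:empty,W:wait | queues: N=0 E=1 S=0 W=3
Step 3 [NS]: N:empty,E:wait,S:empty,W:wait | queues: N=0 E=1 S=0 W=3
Step 4 [NS]: N:empty,E:wait,S:empty,W:wait | queues: N=0 E=1 S=0 W=3
Step 5 [EW]: N:wait,E:car1-GO,S:wait,W:car2-GO | queues: N=0 E=0 S=0 W=2
Step 6 [EW]: N:wait,E:empty,S:wait,W:car3-GO | queues: N=0 E=0 S=0 W=1
Step 7 [EW]: N:wait,E:empty,S:wait,W:car6-GO | queues: N=0 E=0 S=0 W=0

N: empty
E: empty
S: empty
W: empty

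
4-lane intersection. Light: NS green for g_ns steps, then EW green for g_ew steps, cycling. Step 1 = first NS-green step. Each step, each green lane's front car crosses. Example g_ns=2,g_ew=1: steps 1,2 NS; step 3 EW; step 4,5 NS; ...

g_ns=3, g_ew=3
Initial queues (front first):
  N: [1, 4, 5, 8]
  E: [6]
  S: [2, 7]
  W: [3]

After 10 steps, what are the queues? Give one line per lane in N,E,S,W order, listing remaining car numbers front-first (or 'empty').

Step 1 [NS]: N:car1-GO,E:wait,S:car2-GO,W:wait | queues: N=3 E=1 S=1 W=1
Step 2 [NS]: N:car4-GO,E:wait,S:car7-GO,W:wait | queues: N=2 E=1 S=0 W=1
Step 3 [NS]: N:car5-GO,E:wait,S:empty,W:wait | queues: N=1 E=1 S=0 W=1
Step 4 [EW]: N:wait,E:car6-GO,S:wait,W:car3-GO | queues: N=1 E=0 S=0 W=0
Step 5 [EW]: N:wait,E:empty,S:wait,W:empty | queues: N=1 E=0 S=0 W=0
Step 6 [EW]: N:wait,E:empty,S:wait,W:empty | queues: N=1 E=0 S=0 W=0
Step 7 [NS]: N:car8-GO,E:wait,S:empty,W:wait | queues: N=0 E=0 S=0 W=0

N: empty
E: empty
S: empty
W: empty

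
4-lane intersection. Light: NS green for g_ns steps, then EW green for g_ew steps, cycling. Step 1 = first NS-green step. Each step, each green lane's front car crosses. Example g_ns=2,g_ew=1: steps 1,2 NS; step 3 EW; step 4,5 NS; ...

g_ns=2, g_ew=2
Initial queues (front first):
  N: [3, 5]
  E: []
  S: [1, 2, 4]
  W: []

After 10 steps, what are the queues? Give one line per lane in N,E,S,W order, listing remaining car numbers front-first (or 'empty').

Step 1 [NS]: N:car3-GO,E:wait,S:car1-GO,W:wait | queues: N=1 E=0 S=2 W=0
Step 2 [NS]: N:car5-GO,E:wait,S:car2-GO,W:wait | queues: N=0 E=0 S=1 W=0
Step 3 [EW]: N:wait,E:empty,S:wait,W:empty | queues: N=0 E=0 S=1 W=0
Step 4 [EW]: N:wait,E:empty,S:wait,W:empty | queues: N=0 E=0 S=1 W=0
Step 5 [NS]: N:empty,E:wait,S:car4-GO,W:wait | queues: N=0 E=0 S=0 W=0

N: empty
E: empty
S: empty
W: empty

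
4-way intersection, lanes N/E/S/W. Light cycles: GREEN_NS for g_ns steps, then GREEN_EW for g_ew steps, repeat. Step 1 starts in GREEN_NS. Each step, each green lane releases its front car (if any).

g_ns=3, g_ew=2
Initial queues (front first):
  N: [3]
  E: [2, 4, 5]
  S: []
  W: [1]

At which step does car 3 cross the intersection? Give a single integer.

Step 1 [NS]: N:car3-GO,E:wait,S:empty,W:wait | queues: N=0 E=3 S=0 W=1
Step 2 [NS]: N:empty,E:wait,S:empty,W:wait | queues: N=0 E=3 S=0 W=1
Step 3 [NS]: N:empty,E:wait,S:empty,W:wait | queues: N=0 E=3 S=0 W=1
Step 4 [EW]: N:wait,E:car2-GO,S:wait,W:car1-GO | queues: N=0 E=2 S=0 W=0
Step 5 [EW]: N:wait,E:car4-GO,S:wait,W:empty | queues: N=0 E=1 S=0 W=0
Step 6 [NS]: N:empty,E:wait,S:empty,W:wait | queues: N=0 E=1 S=0 W=0
Step 7 [NS]: N:empty,E:wait,S:empty,W:wait | queues: N=0 E=1 S=0 W=0
Step 8 [NS]: N:empty,E:wait,S:empty,W:wait | queues: N=0 E=1 S=0 W=0
Step 9 [EW]: N:wait,E:car5-GO,S:wait,W:empty | queues: N=0 E=0 S=0 W=0
Car 3 crosses at step 1

1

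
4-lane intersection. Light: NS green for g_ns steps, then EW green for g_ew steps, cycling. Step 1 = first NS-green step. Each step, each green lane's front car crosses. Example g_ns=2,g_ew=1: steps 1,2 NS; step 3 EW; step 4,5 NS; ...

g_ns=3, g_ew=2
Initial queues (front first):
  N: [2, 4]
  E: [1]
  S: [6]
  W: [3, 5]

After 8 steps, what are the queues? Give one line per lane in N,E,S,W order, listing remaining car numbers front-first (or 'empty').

Step 1 [NS]: N:car2-GO,E:wait,S:car6-GO,W:wait | queues: N=1 E=1 S=0 W=2
Step 2 [NS]: N:car4-GO,E:wait,S:empty,W:wait | queues: N=0 E=1 S=0 W=2
Step 3 [NS]: N:empty,E:wait,S:empty,W:wait | queues: N=0 E=1 S=0 W=2
Step 4 [EW]: N:wait,E:car1-GO,S:wait,W:car3-GO | queues: N=0 E=0 S=0 W=1
Step 5 [EW]: N:wait,E:empty,S:wait,W:car5-GO | queues: N=0 E=0 S=0 W=0

N: empty
E: empty
S: empty
W: empty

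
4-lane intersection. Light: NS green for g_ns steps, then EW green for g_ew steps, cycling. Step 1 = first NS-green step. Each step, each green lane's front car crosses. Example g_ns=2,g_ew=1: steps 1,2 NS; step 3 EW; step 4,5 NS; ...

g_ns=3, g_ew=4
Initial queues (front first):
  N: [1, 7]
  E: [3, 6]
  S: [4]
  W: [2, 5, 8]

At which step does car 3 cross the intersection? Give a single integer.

Step 1 [NS]: N:car1-GO,E:wait,S:car4-GO,W:wait | queues: N=1 E=2 S=0 W=3
Step 2 [NS]: N:car7-GO,E:wait,S:empty,W:wait | queues: N=0 E=2 S=0 W=3
Step 3 [NS]: N:empty,E:wait,S:empty,W:wait | queues: N=0 E=2 S=0 W=3
Step 4 [EW]: N:wait,E:car3-GO,S:wait,W:car2-GO | queues: N=0 E=1 S=0 W=2
Step 5 [EW]: N:wait,E:car6-GO,S:wait,W:car5-GO | queues: N=0 E=0 S=0 W=1
Step 6 [EW]: N:wait,E:empty,S:wait,W:car8-GO | queues: N=0 E=0 S=0 W=0
Car 3 crosses at step 4

4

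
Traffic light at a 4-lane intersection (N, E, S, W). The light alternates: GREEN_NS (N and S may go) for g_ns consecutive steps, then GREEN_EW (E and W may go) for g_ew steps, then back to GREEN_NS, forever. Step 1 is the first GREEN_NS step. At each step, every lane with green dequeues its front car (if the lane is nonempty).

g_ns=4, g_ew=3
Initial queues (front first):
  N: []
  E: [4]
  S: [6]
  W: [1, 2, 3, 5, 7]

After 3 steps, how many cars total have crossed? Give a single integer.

Step 1 [NS]: N:empty,E:wait,S:car6-GO,W:wait | queues: N=0 E=1 S=0 W=5
Step 2 [NS]: N:empty,E:wait,S:empty,W:wait | queues: N=0 E=1 S=0 W=5
Step 3 [NS]: N:empty,E:wait,S:empty,W:wait | queues: N=0 E=1 S=0 W=5
Cars crossed by step 3: 1

Answer: 1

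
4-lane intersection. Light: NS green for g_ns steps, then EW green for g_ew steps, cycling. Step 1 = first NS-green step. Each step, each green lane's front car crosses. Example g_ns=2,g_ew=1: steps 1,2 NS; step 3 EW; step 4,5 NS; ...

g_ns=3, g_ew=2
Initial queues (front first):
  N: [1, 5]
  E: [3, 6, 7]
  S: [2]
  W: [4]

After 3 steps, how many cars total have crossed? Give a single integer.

Step 1 [NS]: N:car1-GO,E:wait,S:car2-GO,W:wait | queues: N=1 E=3 S=0 W=1
Step 2 [NS]: N:car5-GO,E:wait,S:empty,W:wait | queues: N=0 E=3 S=0 W=1
Step 3 [NS]: N:empty,E:wait,S:empty,W:wait | queues: N=0 E=3 S=0 W=1
Cars crossed by step 3: 3

Answer: 3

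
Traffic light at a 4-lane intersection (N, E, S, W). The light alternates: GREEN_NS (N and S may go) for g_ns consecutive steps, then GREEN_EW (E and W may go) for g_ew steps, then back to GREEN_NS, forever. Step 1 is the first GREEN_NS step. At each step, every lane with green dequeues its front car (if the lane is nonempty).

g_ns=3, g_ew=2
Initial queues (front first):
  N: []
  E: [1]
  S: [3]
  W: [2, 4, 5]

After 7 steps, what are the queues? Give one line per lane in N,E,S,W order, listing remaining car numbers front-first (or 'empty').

Step 1 [NS]: N:empty,E:wait,S:car3-GO,W:wait | queues: N=0 E=1 S=0 W=3
Step 2 [NS]: N:empty,E:wait,S:empty,W:wait | queues: N=0 E=1 S=0 W=3
Step 3 [NS]: N:empty,E:wait,S:empty,W:wait | queues: N=0 E=1 S=0 W=3
Step 4 [EW]: N:wait,E:car1-GO,S:wait,W:car2-GO | queues: N=0 E=0 S=0 W=2
Step 5 [EW]: N:wait,E:empty,S:wait,W:car4-GO | queues: N=0 E=0 S=0 W=1
Step 6 [NS]: N:empty,E:wait,S:empty,W:wait | queues: N=0 E=0 S=0 W=1
Step 7 [NS]: N:empty,E:wait,S:empty,W:wait | queues: N=0 E=0 S=0 W=1

N: empty
E: empty
S: empty
W: 5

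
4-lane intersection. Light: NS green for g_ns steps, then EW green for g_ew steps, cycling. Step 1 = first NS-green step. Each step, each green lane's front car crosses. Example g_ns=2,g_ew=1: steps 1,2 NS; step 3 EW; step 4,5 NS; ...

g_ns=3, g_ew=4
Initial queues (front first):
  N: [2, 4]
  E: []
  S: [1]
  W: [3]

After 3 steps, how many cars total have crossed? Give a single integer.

Answer: 3

Derivation:
Step 1 [NS]: N:car2-GO,E:wait,S:car1-GO,W:wait | queues: N=1 E=0 S=0 W=1
Step 2 [NS]: N:car4-GO,E:wait,S:empty,W:wait | queues: N=0 E=0 S=0 W=1
Step 3 [NS]: N:empty,E:wait,S:empty,W:wait | queues: N=0 E=0 S=0 W=1
Cars crossed by step 3: 3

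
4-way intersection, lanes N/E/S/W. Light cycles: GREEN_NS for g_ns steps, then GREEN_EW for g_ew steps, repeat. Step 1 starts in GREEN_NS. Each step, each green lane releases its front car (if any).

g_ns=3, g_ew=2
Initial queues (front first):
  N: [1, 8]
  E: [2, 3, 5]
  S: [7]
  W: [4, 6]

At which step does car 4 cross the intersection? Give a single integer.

Step 1 [NS]: N:car1-GO,E:wait,S:car7-GO,W:wait | queues: N=1 E=3 S=0 W=2
Step 2 [NS]: N:car8-GO,E:wait,S:empty,W:wait | queues: N=0 E=3 S=0 W=2
Step 3 [NS]: N:empty,E:wait,S:empty,W:wait | queues: N=0 E=3 S=0 W=2
Step 4 [EW]: N:wait,E:car2-GO,S:wait,W:car4-GO | queues: N=0 E=2 S=0 W=1
Step 5 [EW]: N:wait,E:car3-GO,S:wait,W:car6-GO | queues: N=0 E=1 S=0 W=0
Step 6 [NS]: N:empty,E:wait,S:empty,W:wait | queues: N=0 E=1 S=0 W=0
Step 7 [NS]: N:empty,E:wait,S:empty,W:wait | queues: N=0 E=1 S=0 W=0
Step 8 [NS]: N:empty,E:wait,S:empty,W:wait | queues: N=0 E=1 S=0 W=0
Step 9 [EW]: N:wait,E:car5-GO,S:wait,W:empty | queues: N=0 E=0 S=0 W=0
Car 4 crosses at step 4

4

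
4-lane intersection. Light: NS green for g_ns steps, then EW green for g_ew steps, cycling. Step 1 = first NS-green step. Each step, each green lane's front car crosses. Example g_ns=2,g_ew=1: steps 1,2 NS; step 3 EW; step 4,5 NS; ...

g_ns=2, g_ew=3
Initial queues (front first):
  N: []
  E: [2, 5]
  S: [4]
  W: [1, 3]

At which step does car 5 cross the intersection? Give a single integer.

Step 1 [NS]: N:empty,E:wait,S:car4-GO,W:wait | queues: N=0 E=2 S=0 W=2
Step 2 [NS]: N:empty,E:wait,S:empty,W:wait | queues: N=0 E=2 S=0 W=2
Step 3 [EW]: N:wait,E:car2-GO,S:wait,W:car1-GO | queues: N=0 E=1 S=0 W=1
Step 4 [EW]: N:wait,E:car5-GO,S:wait,W:car3-GO | queues: N=0 E=0 S=0 W=0
Car 5 crosses at step 4

4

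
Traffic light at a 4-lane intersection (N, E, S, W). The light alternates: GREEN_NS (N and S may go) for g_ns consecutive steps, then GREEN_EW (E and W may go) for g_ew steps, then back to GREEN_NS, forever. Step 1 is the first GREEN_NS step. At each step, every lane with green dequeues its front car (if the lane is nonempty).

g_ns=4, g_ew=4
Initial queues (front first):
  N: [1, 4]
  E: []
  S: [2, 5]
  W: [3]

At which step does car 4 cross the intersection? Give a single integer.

Step 1 [NS]: N:car1-GO,E:wait,S:car2-GO,W:wait | queues: N=1 E=0 S=1 W=1
Step 2 [NS]: N:car4-GO,E:wait,S:car5-GO,W:wait | queues: N=0 E=0 S=0 W=1
Step 3 [NS]: N:empty,E:wait,S:empty,W:wait | queues: N=0 E=0 S=0 W=1
Step 4 [NS]: N:empty,E:wait,S:empty,W:wait | queues: N=0 E=0 S=0 W=1
Step 5 [EW]: N:wait,E:empty,S:wait,W:car3-GO | queues: N=0 E=0 S=0 W=0
Car 4 crosses at step 2

2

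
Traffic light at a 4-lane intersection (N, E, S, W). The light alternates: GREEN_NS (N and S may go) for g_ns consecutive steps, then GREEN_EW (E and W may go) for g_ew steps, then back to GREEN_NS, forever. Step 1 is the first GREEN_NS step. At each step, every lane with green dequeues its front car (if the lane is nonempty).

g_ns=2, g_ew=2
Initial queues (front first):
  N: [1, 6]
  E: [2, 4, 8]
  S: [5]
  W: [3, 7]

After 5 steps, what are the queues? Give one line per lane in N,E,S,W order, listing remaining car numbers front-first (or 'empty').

Step 1 [NS]: N:car1-GO,E:wait,S:car5-GO,W:wait | queues: N=1 E=3 S=0 W=2
Step 2 [NS]: N:car6-GO,E:wait,S:empty,W:wait | queues: N=0 E=3 S=0 W=2
Step 3 [EW]: N:wait,E:car2-GO,S:wait,W:car3-GO | queues: N=0 E=2 S=0 W=1
Step 4 [EW]: N:wait,E:car4-GO,S:wait,W:car7-GO | queues: N=0 E=1 S=0 W=0
Step 5 [NS]: N:empty,E:wait,S:empty,W:wait | queues: N=0 E=1 S=0 W=0

N: empty
E: 8
S: empty
W: empty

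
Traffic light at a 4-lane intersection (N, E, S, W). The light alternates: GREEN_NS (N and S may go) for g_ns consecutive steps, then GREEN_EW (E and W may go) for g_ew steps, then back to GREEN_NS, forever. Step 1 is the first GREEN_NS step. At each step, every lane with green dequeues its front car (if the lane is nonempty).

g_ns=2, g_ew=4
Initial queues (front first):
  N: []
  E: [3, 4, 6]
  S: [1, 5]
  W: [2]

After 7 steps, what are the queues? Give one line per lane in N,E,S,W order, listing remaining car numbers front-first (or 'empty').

Step 1 [NS]: N:empty,E:wait,S:car1-GO,W:wait | queues: N=0 E=3 S=1 W=1
Step 2 [NS]: N:empty,E:wait,S:car5-GO,W:wait | queues: N=0 E=3 S=0 W=1
Step 3 [EW]: N:wait,E:car3-GO,S:wait,W:car2-GO | queues: N=0 E=2 S=0 W=0
Step 4 [EW]: N:wait,E:car4-GO,S:wait,W:empty | queues: N=0 E=1 S=0 W=0
Step 5 [EW]: N:wait,E:car6-GO,S:wait,W:empty | queues: N=0 E=0 S=0 W=0

N: empty
E: empty
S: empty
W: empty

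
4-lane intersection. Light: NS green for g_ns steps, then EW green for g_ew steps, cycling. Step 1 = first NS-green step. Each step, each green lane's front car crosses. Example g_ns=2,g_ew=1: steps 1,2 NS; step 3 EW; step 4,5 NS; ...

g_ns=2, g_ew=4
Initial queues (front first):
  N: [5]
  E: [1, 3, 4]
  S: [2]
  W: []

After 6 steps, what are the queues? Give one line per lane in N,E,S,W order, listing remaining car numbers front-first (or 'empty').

Step 1 [NS]: N:car5-GO,E:wait,S:car2-GO,W:wait | queues: N=0 E=3 S=0 W=0
Step 2 [NS]: N:empty,E:wait,S:empty,W:wait | queues: N=0 E=3 S=0 W=0
Step 3 [EW]: N:wait,E:car1-GO,S:wait,W:empty | queues: N=0 E=2 S=0 W=0
Step 4 [EW]: N:wait,E:car3-GO,S:wait,W:empty | queues: N=0 E=1 S=0 W=0
Step 5 [EW]: N:wait,E:car4-GO,S:wait,W:empty | queues: N=0 E=0 S=0 W=0

N: empty
E: empty
S: empty
W: empty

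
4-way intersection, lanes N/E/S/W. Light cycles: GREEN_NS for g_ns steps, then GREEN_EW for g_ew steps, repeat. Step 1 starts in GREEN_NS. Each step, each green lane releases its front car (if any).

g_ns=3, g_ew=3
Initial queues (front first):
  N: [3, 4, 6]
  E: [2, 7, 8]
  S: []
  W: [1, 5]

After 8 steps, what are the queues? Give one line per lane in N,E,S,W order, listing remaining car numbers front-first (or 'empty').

Step 1 [NS]: N:car3-GO,E:wait,S:empty,W:wait | queues: N=2 E=3 S=0 W=2
Step 2 [NS]: N:car4-GO,E:wait,S:empty,W:wait | queues: N=1 E=3 S=0 W=2
Step 3 [NS]: N:car6-GO,E:wait,S:empty,W:wait | queues: N=0 E=3 S=0 W=2
Step 4 [EW]: N:wait,E:car2-GO,S:wait,W:car1-GO | queues: N=0 E=2 S=0 W=1
Step 5 [EW]: N:wait,E:car7-GO,S:wait,W:car5-GO | queues: N=0 E=1 S=0 W=0
Step 6 [EW]: N:wait,E:car8-GO,S:wait,W:empty | queues: N=0 E=0 S=0 W=0

N: empty
E: empty
S: empty
W: empty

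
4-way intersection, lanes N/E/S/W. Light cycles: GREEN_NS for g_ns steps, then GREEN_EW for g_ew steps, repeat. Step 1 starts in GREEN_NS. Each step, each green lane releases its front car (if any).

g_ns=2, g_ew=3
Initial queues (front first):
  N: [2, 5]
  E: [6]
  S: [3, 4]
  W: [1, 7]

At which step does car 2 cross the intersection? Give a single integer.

Step 1 [NS]: N:car2-GO,E:wait,S:car3-GO,W:wait | queues: N=1 E=1 S=1 W=2
Step 2 [NS]: N:car5-GO,E:wait,S:car4-GO,W:wait | queues: N=0 E=1 S=0 W=2
Step 3 [EW]: N:wait,E:car6-GO,S:wait,W:car1-GO | queues: N=0 E=0 S=0 W=1
Step 4 [EW]: N:wait,E:empty,S:wait,W:car7-GO | queues: N=0 E=0 S=0 W=0
Car 2 crosses at step 1

1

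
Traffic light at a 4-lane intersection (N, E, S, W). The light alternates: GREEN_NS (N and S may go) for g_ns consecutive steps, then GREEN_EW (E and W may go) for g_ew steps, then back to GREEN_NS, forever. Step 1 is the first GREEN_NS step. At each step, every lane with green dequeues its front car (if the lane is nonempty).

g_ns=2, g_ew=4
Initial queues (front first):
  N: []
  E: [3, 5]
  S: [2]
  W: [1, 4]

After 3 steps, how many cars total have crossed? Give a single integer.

Step 1 [NS]: N:empty,E:wait,S:car2-GO,W:wait | queues: N=0 E=2 S=0 W=2
Step 2 [NS]: N:empty,E:wait,S:empty,W:wait | queues: N=0 E=2 S=0 W=2
Step 3 [EW]: N:wait,E:car3-GO,S:wait,W:car1-GO | queues: N=0 E=1 S=0 W=1
Cars crossed by step 3: 3

Answer: 3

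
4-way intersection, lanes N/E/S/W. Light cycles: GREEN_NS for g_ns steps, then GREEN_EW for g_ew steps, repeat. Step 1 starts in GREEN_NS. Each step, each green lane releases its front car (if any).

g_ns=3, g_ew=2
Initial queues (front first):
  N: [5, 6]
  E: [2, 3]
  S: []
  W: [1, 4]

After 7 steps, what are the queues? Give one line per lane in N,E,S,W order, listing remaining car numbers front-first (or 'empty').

Step 1 [NS]: N:car5-GO,E:wait,S:empty,W:wait | queues: N=1 E=2 S=0 W=2
Step 2 [NS]: N:car6-GO,E:wait,S:empty,W:wait | queues: N=0 E=2 S=0 W=2
Step 3 [NS]: N:empty,E:wait,S:empty,W:wait | queues: N=0 E=2 S=0 W=2
Step 4 [EW]: N:wait,E:car2-GO,S:wait,W:car1-GO | queues: N=0 E=1 S=0 W=1
Step 5 [EW]: N:wait,E:car3-GO,S:wait,W:car4-GO | queues: N=0 E=0 S=0 W=0

N: empty
E: empty
S: empty
W: empty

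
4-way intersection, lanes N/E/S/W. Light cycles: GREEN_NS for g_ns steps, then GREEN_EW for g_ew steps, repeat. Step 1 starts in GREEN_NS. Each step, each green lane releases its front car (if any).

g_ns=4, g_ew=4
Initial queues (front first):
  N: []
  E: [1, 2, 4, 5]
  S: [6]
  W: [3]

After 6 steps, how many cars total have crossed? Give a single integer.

Answer: 4

Derivation:
Step 1 [NS]: N:empty,E:wait,S:car6-GO,W:wait | queues: N=0 E=4 S=0 W=1
Step 2 [NS]: N:empty,E:wait,S:empty,W:wait | queues: N=0 E=4 S=0 W=1
Step 3 [NS]: N:empty,E:wait,S:empty,W:wait | queues: N=0 E=4 S=0 W=1
Step 4 [NS]: N:empty,E:wait,S:empty,W:wait | queues: N=0 E=4 S=0 W=1
Step 5 [EW]: N:wait,E:car1-GO,S:wait,W:car3-GO | queues: N=0 E=3 S=0 W=0
Step 6 [EW]: N:wait,E:car2-GO,S:wait,W:empty | queues: N=0 E=2 S=0 W=0
Cars crossed by step 6: 4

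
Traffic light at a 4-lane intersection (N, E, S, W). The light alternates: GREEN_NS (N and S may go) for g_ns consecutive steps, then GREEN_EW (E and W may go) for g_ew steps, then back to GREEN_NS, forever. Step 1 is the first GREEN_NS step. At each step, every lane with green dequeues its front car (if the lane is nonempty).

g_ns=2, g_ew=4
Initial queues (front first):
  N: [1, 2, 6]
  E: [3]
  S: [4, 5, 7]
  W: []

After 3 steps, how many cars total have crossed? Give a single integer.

Step 1 [NS]: N:car1-GO,E:wait,S:car4-GO,W:wait | queues: N=2 E=1 S=2 W=0
Step 2 [NS]: N:car2-GO,E:wait,S:car5-GO,W:wait | queues: N=1 E=1 S=1 W=0
Step 3 [EW]: N:wait,E:car3-GO,S:wait,W:empty | queues: N=1 E=0 S=1 W=0
Cars crossed by step 3: 5

Answer: 5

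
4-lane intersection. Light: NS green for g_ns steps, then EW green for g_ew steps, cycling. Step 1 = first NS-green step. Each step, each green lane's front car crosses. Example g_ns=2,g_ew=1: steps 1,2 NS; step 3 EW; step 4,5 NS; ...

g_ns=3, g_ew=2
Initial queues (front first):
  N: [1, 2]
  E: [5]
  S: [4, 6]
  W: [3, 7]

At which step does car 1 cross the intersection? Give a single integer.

Step 1 [NS]: N:car1-GO,E:wait,S:car4-GO,W:wait | queues: N=1 E=1 S=1 W=2
Step 2 [NS]: N:car2-GO,E:wait,S:car6-GO,W:wait | queues: N=0 E=1 S=0 W=2
Step 3 [NS]: N:empty,E:wait,S:empty,W:wait | queues: N=0 E=1 S=0 W=2
Step 4 [EW]: N:wait,E:car5-GO,S:wait,W:car3-GO | queues: N=0 E=0 S=0 W=1
Step 5 [EW]: N:wait,E:empty,S:wait,W:car7-GO | queues: N=0 E=0 S=0 W=0
Car 1 crosses at step 1

1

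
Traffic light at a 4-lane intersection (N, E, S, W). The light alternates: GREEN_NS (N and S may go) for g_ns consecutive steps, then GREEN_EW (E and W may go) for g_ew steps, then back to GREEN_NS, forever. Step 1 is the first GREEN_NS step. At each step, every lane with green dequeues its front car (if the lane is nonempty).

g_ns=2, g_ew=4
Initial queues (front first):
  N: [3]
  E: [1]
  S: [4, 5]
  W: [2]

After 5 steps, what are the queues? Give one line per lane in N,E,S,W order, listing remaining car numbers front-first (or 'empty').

Step 1 [NS]: N:car3-GO,E:wait,S:car4-GO,W:wait | queues: N=0 E=1 S=1 W=1
Step 2 [NS]: N:empty,E:wait,S:car5-GO,W:wait | queues: N=0 E=1 S=0 W=1
Step 3 [EW]: N:wait,E:car1-GO,S:wait,W:car2-GO | queues: N=0 E=0 S=0 W=0

N: empty
E: empty
S: empty
W: empty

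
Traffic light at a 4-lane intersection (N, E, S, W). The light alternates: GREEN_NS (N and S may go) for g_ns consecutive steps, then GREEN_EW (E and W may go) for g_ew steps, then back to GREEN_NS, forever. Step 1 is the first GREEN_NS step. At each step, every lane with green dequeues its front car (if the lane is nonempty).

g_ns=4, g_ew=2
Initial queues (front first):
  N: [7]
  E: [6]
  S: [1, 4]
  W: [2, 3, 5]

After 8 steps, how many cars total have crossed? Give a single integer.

Step 1 [NS]: N:car7-GO,E:wait,S:car1-GO,W:wait | queues: N=0 E=1 S=1 W=3
Step 2 [NS]: N:empty,E:wait,S:car4-GO,W:wait | queues: N=0 E=1 S=0 W=3
Step 3 [NS]: N:empty,E:wait,S:empty,W:wait | queues: N=0 E=1 S=0 W=3
Step 4 [NS]: N:empty,E:wait,S:empty,W:wait | queues: N=0 E=1 S=0 W=3
Step 5 [EW]: N:wait,E:car6-GO,S:wait,W:car2-GO | queues: N=0 E=0 S=0 W=2
Step 6 [EW]: N:wait,E:empty,S:wait,W:car3-GO | queues: N=0 E=0 S=0 W=1
Step 7 [NS]: N:empty,E:wait,S:empty,W:wait | queues: N=0 E=0 S=0 W=1
Step 8 [NS]: N:empty,E:wait,S:empty,W:wait | queues: N=0 E=0 S=0 W=1
Cars crossed by step 8: 6

Answer: 6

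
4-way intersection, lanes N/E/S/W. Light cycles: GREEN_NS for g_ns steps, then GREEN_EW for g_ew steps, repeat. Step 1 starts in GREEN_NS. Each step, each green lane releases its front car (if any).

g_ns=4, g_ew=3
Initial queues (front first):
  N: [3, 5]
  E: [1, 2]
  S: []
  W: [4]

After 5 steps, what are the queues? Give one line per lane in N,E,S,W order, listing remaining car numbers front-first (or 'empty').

Step 1 [NS]: N:car3-GO,E:wait,S:empty,W:wait | queues: N=1 E=2 S=0 W=1
Step 2 [NS]: N:car5-GO,E:wait,S:empty,W:wait | queues: N=0 E=2 S=0 W=1
Step 3 [NS]: N:empty,E:wait,S:empty,W:wait | queues: N=0 E=2 S=0 W=1
Step 4 [NS]: N:empty,E:wait,S:empty,W:wait | queues: N=0 E=2 S=0 W=1
Step 5 [EW]: N:wait,E:car1-GO,S:wait,W:car4-GO | queues: N=0 E=1 S=0 W=0

N: empty
E: 2
S: empty
W: empty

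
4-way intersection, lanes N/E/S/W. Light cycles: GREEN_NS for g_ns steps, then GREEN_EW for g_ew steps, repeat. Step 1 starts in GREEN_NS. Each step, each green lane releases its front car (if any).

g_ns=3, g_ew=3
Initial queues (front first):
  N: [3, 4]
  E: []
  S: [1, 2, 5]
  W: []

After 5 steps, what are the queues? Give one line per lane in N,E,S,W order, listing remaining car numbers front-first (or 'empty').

Step 1 [NS]: N:car3-GO,E:wait,S:car1-GO,W:wait | queues: N=1 E=0 S=2 W=0
Step 2 [NS]: N:car4-GO,E:wait,S:car2-GO,W:wait | queues: N=0 E=0 S=1 W=0
Step 3 [NS]: N:empty,E:wait,S:car5-GO,W:wait | queues: N=0 E=0 S=0 W=0

N: empty
E: empty
S: empty
W: empty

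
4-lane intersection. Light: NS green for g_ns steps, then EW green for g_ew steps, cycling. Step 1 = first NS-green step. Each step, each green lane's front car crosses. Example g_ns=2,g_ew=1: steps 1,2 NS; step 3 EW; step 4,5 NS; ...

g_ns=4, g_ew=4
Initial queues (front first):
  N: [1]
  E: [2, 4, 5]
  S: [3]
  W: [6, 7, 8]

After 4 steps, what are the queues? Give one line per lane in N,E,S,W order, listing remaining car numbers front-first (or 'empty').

Step 1 [NS]: N:car1-GO,E:wait,S:car3-GO,W:wait | queues: N=0 E=3 S=0 W=3
Step 2 [NS]: N:empty,E:wait,S:empty,W:wait | queues: N=0 E=3 S=0 W=3
Step 3 [NS]: N:empty,E:wait,S:empty,W:wait | queues: N=0 E=3 S=0 W=3
Step 4 [NS]: N:empty,E:wait,S:empty,W:wait | queues: N=0 E=3 S=0 W=3

N: empty
E: 2 4 5
S: empty
W: 6 7 8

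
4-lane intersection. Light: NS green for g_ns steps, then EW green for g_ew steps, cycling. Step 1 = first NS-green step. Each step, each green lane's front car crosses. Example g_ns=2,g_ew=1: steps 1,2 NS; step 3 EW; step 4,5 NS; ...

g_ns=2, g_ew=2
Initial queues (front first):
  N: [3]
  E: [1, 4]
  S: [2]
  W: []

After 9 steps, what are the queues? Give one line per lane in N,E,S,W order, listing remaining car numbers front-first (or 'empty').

Step 1 [NS]: N:car3-GO,E:wait,S:car2-GO,W:wait | queues: N=0 E=2 S=0 W=0
Step 2 [NS]: N:empty,E:wait,S:empty,W:wait | queues: N=0 E=2 S=0 W=0
Step 3 [EW]: N:wait,E:car1-GO,S:wait,W:empty | queues: N=0 E=1 S=0 W=0
Step 4 [EW]: N:wait,E:car4-GO,S:wait,W:empty | queues: N=0 E=0 S=0 W=0

N: empty
E: empty
S: empty
W: empty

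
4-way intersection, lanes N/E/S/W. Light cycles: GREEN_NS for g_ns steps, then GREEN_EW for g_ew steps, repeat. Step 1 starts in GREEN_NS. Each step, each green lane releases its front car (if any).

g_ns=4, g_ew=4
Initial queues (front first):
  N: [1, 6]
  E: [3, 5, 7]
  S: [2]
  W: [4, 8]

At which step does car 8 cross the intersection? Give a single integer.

Step 1 [NS]: N:car1-GO,E:wait,S:car2-GO,W:wait | queues: N=1 E=3 S=0 W=2
Step 2 [NS]: N:car6-GO,E:wait,S:empty,W:wait | queues: N=0 E=3 S=0 W=2
Step 3 [NS]: N:empty,E:wait,S:empty,W:wait | queues: N=0 E=3 S=0 W=2
Step 4 [NS]: N:empty,E:wait,S:empty,W:wait | queues: N=0 E=3 S=0 W=2
Step 5 [EW]: N:wait,E:car3-GO,S:wait,W:car4-GO | queues: N=0 E=2 S=0 W=1
Step 6 [EW]: N:wait,E:car5-GO,S:wait,W:car8-GO | queues: N=0 E=1 S=0 W=0
Step 7 [EW]: N:wait,E:car7-GO,S:wait,W:empty | queues: N=0 E=0 S=0 W=0
Car 8 crosses at step 6

6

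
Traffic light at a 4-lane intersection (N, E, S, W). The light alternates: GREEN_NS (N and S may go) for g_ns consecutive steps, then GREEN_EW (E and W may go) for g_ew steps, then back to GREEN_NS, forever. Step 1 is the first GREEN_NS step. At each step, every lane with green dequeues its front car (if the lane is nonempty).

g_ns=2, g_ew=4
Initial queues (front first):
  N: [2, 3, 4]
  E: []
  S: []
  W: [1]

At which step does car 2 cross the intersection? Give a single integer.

Step 1 [NS]: N:car2-GO,E:wait,S:empty,W:wait | queues: N=2 E=0 S=0 W=1
Step 2 [NS]: N:car3-GO,E:wait,S:empty,W:wait | queues: N=1 E=0 S=0 W=1
Step 3 [EW]: N:wait,E:empty,S:wait,W:car1-GO | queues: N=1 E=0 S=0 W=0
Step 4 [EW]: N:wait,E:empty,S:wait,W:empty | queues: N=1 E=0 S=0 W=0
Step 5 [EW]: N:wait,E:empty,S:wait,W:empty | queues: N=1 E=0 S=0 W=0
Step 6 [EW]: N:wait,E:empty,S:wait,W:empty | queues: N=1 E=0 S=0 W=0
Step 7 [NS]: N:car4-GO,E:wait,S:empty,W:wait | queues: N=0 E=0 S=0 W=0
Car 2 crosses at step 1

1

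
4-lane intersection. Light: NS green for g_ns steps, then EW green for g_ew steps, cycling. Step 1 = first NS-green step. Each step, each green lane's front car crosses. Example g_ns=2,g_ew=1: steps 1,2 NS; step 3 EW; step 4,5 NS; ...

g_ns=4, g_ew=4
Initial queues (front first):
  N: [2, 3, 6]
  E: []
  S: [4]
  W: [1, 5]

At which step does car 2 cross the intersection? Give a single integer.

Step 1 [NS]: N:car2-GO,E:wait,S:car4-GO,W:wait | queues: N=2 E=0 S=0 W=2
Step 2 [NS]: N:car3-GO,E:wait,S:empty,W:wait | queues: N=1 E=0 S=0 W=2
Step 3 [NS]: N:car6-GO,E:wait,S:empty,W:wait | queues: N=0 E=0 S=0 W=2
Step 4 [NS]: N:empty,E:wait,S:empty,W:wait | queues: N=0 E=0 S=0 W=2
Step 5 [EW]: N:wait,E:empty,S:wait,W:car1-GO | queues: N=0 E=0 S=0 W=1
Step 6 [EW]: N:wait,E:empty,S:wait,W:car5-GO | queues: N=0 E=0 S=0 W=0
Car 2 crosses at step 1

1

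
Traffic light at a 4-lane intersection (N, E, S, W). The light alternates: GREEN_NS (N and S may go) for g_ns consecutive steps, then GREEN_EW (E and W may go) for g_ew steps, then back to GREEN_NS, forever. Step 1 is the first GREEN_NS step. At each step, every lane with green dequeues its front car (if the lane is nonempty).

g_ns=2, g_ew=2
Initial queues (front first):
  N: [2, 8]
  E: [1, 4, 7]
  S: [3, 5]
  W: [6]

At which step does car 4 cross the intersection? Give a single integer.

Step 1 [NS]: N:car2-GO,E:wait,S:car3-GO,W:wait | queues: N=1 E=3 S=1 W=1
Step 2 [NS]: N:car8-GO,E:wait,S:car5-GO,W:wait | queues: N=0 E=3 S=0 W=1
Step 3 [EW]: N:wait,E:car1-GO,S:wait,W:car6-GO | queues: N=0 E=2 S=0 W=0
Step 4 [EW]: N:wait,E:car4-GO,S:wait,W:empty | queues: N=0 E=1 S=0 W=0
Step 5 [NS]: N:empty,E:wait,S:empty,W:wait | queues: N=0 E=1 S=0 W=0
Step 6 [NS]: N:empty,E:wait,S:empty,W:wait | queues: N=0 E=1 S=0 W=0
Step 7 [EW]: N:wait,E:car7-GO,S:wait,W:empty | queues: N=0 E=0 S=0 W=0
Car 4 crosses at step 4

4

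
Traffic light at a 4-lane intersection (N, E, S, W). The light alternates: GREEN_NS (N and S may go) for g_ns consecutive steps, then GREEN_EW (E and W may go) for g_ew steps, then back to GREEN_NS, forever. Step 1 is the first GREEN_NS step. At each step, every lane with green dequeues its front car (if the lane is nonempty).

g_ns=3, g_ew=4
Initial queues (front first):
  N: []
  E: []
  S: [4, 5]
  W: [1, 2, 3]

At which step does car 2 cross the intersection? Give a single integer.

Step 1 [NS]: N:empty,E:wait,S:car4-GO,W:wait | queues: N=0 E=0 S=1 W=3
Step 2 [NS]: N:empty,E:wait,S:car5-GO,W:wait | queues: N=0 E=0 S=0 W=3
Step 3 [NS]: N:empty,E:wait,S:empty,W:wait | queues: N=0 E=0 S=0 W=3
Step 4 [EW]: N:wait,E:empty,S:wait,W:car1-GO | queues: N=0 E=0 S=0 W=2
Step 5 [EW]: N:wait,E:empty,S:wait,W:car2-GO | queues: N=0 E=0 S=0 W=1
Step 6 [EW]: N:wait,E:empty,S:wait,W:car3-GO | queues: N=0 E=0 S=0 W=0
Car 2 crosses at step 5

5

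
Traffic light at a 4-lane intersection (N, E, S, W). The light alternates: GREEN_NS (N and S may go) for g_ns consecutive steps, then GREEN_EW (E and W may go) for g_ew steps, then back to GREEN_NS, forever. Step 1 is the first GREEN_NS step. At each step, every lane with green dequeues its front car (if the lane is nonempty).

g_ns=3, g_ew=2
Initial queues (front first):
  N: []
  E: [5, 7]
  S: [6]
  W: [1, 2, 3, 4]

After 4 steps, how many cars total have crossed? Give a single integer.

Step 1 [NS]: N:empty,E:wait,S:car6-GO,W:wait | queues: N=0 E=2 S=0 W=4
Step 2 [NS]: N:empty,E:wait,S:empty,W:wait | queues: N=0 E=2 S=0 W=4
Step 3 [NS]: N:empty,E:wait,S:empty,W:wait | queues: N=0 E=2 S=0 W=4
Step 4 [EW]: N:wait,E:car5-GO,S:wait,W:car1-GO | queues: N=0 E=1 S=0 W=3
Cars crossed by step 4: 3

Answer: 3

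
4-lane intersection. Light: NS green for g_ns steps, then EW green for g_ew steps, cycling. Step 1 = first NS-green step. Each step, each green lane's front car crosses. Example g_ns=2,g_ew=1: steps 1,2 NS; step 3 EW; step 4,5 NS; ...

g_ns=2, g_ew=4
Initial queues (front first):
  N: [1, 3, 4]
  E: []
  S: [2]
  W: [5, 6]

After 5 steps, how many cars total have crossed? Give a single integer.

Step 1 [NS]: N:car1-GO,E:wait,S:car2-GO,W:wait | queues: N=2 E=0 S=0 W=2
Step 2 [NS]: N:car3-GO,E:wait,S:empty,W:wait | queues: N=1 E=0 S=0 W=2
Step 3 [EW]: N:wait,E:empty,S:wait,W:car5-GO | queues: N=1 E=0 S=0 W=1
Step 4 [EW]: N:wait,E:empty,S:wait,W:car6-GO | queues: N=1 E=0 S=0 W=0
Step 5 [EW]: N:wait,E:empty,S:wait,W:empty | queues: N=1 E=0 S=0 W=0
Cars crossed by step 5: 5

Answer: 5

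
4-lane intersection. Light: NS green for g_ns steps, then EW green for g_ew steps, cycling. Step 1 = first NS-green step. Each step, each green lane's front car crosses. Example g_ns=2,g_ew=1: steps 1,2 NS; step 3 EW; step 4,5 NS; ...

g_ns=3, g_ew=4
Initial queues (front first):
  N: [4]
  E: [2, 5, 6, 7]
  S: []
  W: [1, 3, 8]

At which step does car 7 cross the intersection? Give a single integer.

Step 1 [NS]: N:car4-GO,E:wait,S:empty,W:wait | queues: N=0 E=4 S=0 W=3
Step 2 [NS]: N:empty,E:wait,S:empty,W:wait | queues: N=0 E=4 S=0 W=3
Step 3 [NS]: N:empty,E:wait,S:empty,W:wait | queues: N=0 E=4 S=0 W=3
Step 4 [EW]: N:wait,E:car2-GO,S:wait,W:car1-GO | queues: N=0 E=3 S=0 W=2
Step 5 [EW]: N:wait,E:car5-GO,S:wait,W:car3-GO | queues: N=0 E=2 S=0 W=1
Step 6 [EW]: N:wait,E:car6-GO,S:wait,W:car8-GO | queues: N=0 E=1 S=0 W=0
Step 7 [EW]: N:wait,E:car7-GO,S:wait,W:empty | queues: N=0 E=0 S=0 W=0
Car 7 crosses at step 7

7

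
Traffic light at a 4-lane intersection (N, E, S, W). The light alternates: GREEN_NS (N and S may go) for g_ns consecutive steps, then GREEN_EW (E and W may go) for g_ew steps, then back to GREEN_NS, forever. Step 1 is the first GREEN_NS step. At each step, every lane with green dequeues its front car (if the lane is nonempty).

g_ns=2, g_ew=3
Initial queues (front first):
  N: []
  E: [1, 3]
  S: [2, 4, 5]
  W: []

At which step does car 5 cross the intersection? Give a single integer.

Step 1 [NS]: N:empty,E:wait,S:car2-GO,W:wait | queues: N=0 E=2 S=2 W=0
Step 2 [NS]: N:empty,E:wait,S:car4-GO,W:wait | queues: N=0 E=2 S=1 W=0
Step 3 [EW]: N:wait,E:car1-GO,S:wait,W:empty | queues: N=0 E=1 S=1 W=0
Step 4 [EW]: N:wait,E:car3-GO,S:wait,W:empty | queues: N=0 E=0 S=1 W=0
Step 5 [EW]: N:wait,E:empty,S:wait,W:empty | queues: N=0 E=0 S=1 W=0
Step 6 [NS]: N:empty,E:wait,S:car5-GO,W:wait | queues: N=0 E=0 S=0 W=0
Car 5 crosses at step 6

6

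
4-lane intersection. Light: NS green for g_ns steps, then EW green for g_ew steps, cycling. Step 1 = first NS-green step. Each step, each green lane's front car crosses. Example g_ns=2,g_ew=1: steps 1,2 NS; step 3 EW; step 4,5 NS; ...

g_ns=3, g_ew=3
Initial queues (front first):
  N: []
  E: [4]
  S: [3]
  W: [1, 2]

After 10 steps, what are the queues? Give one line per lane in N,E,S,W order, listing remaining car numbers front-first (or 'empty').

Step 1 [NS]: N:empty,E:wait,S:car3-GO,W:wait | queues: N=0 E=1 S=0 W=2
Step 2 [NS]: N:empty,E:wait,S:empty,W:wait | queues: N=0 E=1 S=0 W=2
Step 3 [NS]: N:empty,E:wait,S:empty,W:wait | queues: N=0 E=1 S=0 W=2
Step 4 [EW]: N:wait,E:car4-GO,S:wait,W:car1-GO | queues: N=0 E=0 S=0 W=1
Step 5 [EW]: N:wait,E:empty,S:wait,W:car2-GO | queues: N=0 E=0 S=0 W=0

N: empty
E: empty
S: empty
W: empty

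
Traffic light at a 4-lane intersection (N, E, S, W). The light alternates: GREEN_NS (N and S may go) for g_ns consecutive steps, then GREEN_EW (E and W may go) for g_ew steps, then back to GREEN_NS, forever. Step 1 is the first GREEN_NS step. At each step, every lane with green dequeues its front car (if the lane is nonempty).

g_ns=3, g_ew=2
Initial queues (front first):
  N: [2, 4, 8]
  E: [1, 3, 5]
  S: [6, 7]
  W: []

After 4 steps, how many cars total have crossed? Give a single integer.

Answer: 6

Derivation:
Step 1 [NS]: N:car2-GO,E:wait,S:car6-GO,W:wait | queues: N=2 E=3 S=1 W=0
Step 2 [NS]: N:car4-GO,E:wait,S:car7-GO,W:wait | queues: N=1 E=3 S=0 W=0
Step 3 [NS]: N:car8-GO,E:wait,S:empty,W:wait | queues: N=0 E=3 S=0 W=0
Step 4 [EW]: N:wait,E:car1-GO,S:wait,W:empty | queues: N=0 E=2 S=0 W=0
Cars crossed by step 4: 6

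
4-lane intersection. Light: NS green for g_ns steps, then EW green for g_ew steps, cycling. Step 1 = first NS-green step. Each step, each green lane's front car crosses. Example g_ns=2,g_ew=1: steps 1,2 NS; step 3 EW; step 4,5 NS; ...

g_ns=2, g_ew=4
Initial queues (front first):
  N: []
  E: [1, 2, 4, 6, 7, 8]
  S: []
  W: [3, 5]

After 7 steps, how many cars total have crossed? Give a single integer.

Answer: 6

Derivation:
Step 1 [NS]: N:empty,E:wait,S:empty,W:wait | queues: N=0 E=6 S=0 W=2
Step 2 [NS]: N:empty,E:wait,S:empty,W:wait | queues: N=0 E=6 S=0 W=2
Step 3 [EW]: N:wait,E:car1-GO,S:wait,W:car3-GO | queues: N=0 E=5 S=0 W=1
Step 4 [EW]: N:wait,E:car2-GO,S:wait,W:car5-GO | queues: N=0 E=4 S=0 W=0
Step 5 [EW]: N:wait,E:car4-GO,S:wait,W:empty | queues: N=0 E=3 S=0 W=0
Step 6 [EW]: N:wait,E:car6-GO,S:wait,W:empty | queues: N=0 E=2 S=0 W=0
Step 7 [NS]: N:empty,E:wait,S:empty,W:wait | queues: N=0 E=2 S=0 W=0
Cars crossed by step 7: 6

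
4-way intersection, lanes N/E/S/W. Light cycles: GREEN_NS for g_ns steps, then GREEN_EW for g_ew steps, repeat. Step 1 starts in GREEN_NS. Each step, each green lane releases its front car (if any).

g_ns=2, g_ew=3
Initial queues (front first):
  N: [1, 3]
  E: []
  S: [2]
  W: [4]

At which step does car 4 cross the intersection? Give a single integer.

Step 1 [NS]: N:car1-GO,E:wait,S:car2-GO,W:wait | queues: N=1 E=0 S=0 W=1
Step 2 [NS]: N:car3-GO,E:wait,S:empty,W:wait | queues: N=0 E=0 S=0 W=1
Step 3 [EW]: N:wait,E:empty,S:wait,W:car4-GO | queues: N=0 E=0 S=0 W=0
Car 4 crosses at step 3

3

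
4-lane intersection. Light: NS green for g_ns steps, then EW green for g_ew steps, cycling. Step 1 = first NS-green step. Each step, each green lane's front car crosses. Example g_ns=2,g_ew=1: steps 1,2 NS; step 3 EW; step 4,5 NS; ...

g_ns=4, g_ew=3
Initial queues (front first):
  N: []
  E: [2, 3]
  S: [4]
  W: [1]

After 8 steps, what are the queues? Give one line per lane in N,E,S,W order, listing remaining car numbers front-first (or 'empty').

Step 1 [NS]: N:empty,E:wait,S:car4-GO,W:wait | queues: N=0 E=2 S=0 W=1
Step 2 [NS]: N:empty,E:wait,S:empty,W:wait | queues: N=0 E=2 S=0 W=1
Step 3 [NS]: N:empty,E:wait,S:empty,W:wait | queues: N=0 E=2 S=0 W=1
Step 4 [NS]: N:empty,E:wait,S:empty,W:wait | queues: N=0 E=2 S=0 W=1
Step 5 [EW]: N:wait,E:car2-GO,S:wait,W:car1-GO | queues: N=0 E=1 S=0 W=0
Step 6 [EW]: N:wait,E:car3-GO,S:wait,W:empty | queues: N=0 E=0 S=0 W=0

N: empty
E: empty
S: empty
W: empty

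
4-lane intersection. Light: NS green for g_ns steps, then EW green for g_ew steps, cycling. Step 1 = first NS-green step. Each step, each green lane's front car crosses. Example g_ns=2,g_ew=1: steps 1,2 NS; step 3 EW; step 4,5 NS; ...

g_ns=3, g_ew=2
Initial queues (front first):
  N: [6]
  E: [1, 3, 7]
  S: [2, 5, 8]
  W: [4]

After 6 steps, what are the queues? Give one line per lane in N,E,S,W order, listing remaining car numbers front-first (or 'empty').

Step 1 [NS]: N:car6-GO,E:wait,S:car2-GO,W:wait | queues: N=0 E=3 S=2 W=1
Step 2 [NS]: N:empty,E:wait,S:car5-GO,W:wait | queues: N=0 E=3 S=1 W=1
Step 3 [NS]: N:empty,E:wait,S:car8-GO,W:wait | queues: N=0 E=3 S=0 W=1
Step 4 [EW]: N:wait,E:car1-GO,S:wait,W:car4-GO | queues: N=0 E=2 S=0 W=0
Step 5 [EW]: N:wait,E:car3-GO,S:wait,W:empty | queues: N=0 E=1 S=0 W=0
Step 6 [NS]: N:empty,E:wait,S:empty,W:wait | queues: N=0 E=1 S=0 W=0

N: empty
E: 7
S: empty
W: empty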